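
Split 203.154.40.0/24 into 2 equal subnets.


New prefix = 24 + 1 = 25
Each subnet has 128 addresses
  203.154.40.0/25
  203.154.40.128/25
Subnets: 203.154.40.0/25, 203.154.40.128/25


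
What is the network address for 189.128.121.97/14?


IP:   10111101.10000000.01111001.01100001
Mask: 11111111.11111100.00000000.00000000
AND operation:
Net:  10111101.10000000.00000000.00000000
Network: 189.128.0.0/14


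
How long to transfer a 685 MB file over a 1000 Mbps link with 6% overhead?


Effective throughput = 1000 * (1 - 6/100) = 940 Mbps
File size in Mb = 685 * 8 = 5480 Mb
Time = 5480 / 940
Time = 5.8298 seconds


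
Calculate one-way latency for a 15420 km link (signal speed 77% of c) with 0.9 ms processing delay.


Speed = 0.77 * 3e5 km/s = 231000 km/s
Propagation delay = 15420 / 231000 = 0.0668 s = 66.7532 ms
Processing delay = 0.9 ms
Total one-way latency = 67.6532 ms


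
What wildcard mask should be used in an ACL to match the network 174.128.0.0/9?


Subnet mask: 255.128.0.0
Wildcard = 255.255.255.255 - subnet mask
255 - 255 = 0
255 - 128 = 127
255 - 0 = 255
255 - 0 = 255
Wildcard: 0.127.255.255


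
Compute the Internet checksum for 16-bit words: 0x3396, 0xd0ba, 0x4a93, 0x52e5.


Sum all words (with carry folding):
+ 0x3396 = 0x3396
+ 0xd0ba = 0x0451
+ 0x4a93 = 0x4ee4
+ 0x52e5 = 0xa1c9
One's complement: ~0xa1c9
Checksum = 0x5e36


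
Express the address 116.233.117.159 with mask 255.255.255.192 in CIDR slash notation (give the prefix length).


Binary: 11111111.11111111.11111111.11000000
Count leading 1s
Prefix: /26


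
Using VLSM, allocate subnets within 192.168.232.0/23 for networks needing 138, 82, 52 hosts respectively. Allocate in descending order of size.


138 hosts -> /24 (254 usable): 192.168.232.0/24
82 hosts -> /25 (126 usable): 192.168.233.0/25
52 hosts -> /26 (62 usable): 192.168.233.128/26
Allocation: 192.168.232.0/24 (138 hosts, 254 usable); 192.168.233.0/25 (82 hosts, 126 usable); 192.168.233.128/26 (52 hosts, 62 usable)


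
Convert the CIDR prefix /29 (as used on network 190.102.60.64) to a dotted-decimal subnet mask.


/29 means 29 network bits, 3 host bits
Binary: 11111111111111111111111111111000
Mask: 255.255.255.248


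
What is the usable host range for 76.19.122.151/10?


Network: 76.0.0.0
Broadcast: 76.63.255.255
First usable = network + 1
Last usable = broadcast - 1
Range: 76.0.0.1 to 76.63.255.254


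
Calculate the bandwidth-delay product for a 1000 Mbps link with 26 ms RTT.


BDP = bandwidth * RTT
= 1000 Mbps * 26 ms
= 1000 * 1e6 * 26 / 1000 bits
= 26000000 bits
= 3250000 bytes
= 3173.8281 KB
BDP = 26000000 bits (3250000 bytes)


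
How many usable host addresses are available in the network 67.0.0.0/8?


Host bits = 32 - 8 = 24
Total addresses = 2^24 = 16777216
Usable = total - 2 (network and broadcast)
Usable hosts: 16777214


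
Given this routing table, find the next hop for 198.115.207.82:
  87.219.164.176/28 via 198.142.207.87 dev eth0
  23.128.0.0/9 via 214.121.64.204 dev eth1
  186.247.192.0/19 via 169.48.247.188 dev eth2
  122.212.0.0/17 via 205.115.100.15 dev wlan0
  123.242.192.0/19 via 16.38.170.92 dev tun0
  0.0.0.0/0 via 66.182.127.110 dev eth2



Longest prefix match for 198.115.207.82:
  /28 87.219.164.176: no
  /9 23.128.0.0: no
  /19 186.247.192.0: no
  /17 122.212.0.0: no
  /19 123.242.192.0: no
  /0 0.0.0.0: MATCH
Selected: next-hop 66.182.127.110 via eth2 (matched /0)


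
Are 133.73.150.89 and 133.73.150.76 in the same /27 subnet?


Mask: 255.255.255.224
133.73.150.89 AND mask = 133.73.150.64
133.73.150.76 AND mask = 133.73.150.64
Yes, same subnet (133.73.150.64)


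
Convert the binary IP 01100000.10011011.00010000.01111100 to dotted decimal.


01100000 = 96
10011011 = 155
00010000 = 16
01111100 = 124
IP: 96.155.16.124


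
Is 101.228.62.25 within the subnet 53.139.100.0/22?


Subnet network: 53.139.100.0
Test IP AND mask: 101.228.60.0
No, 101.228.62.25 is not in 53.139.100.0/22


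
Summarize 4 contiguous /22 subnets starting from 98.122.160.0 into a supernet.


Original prefix: /22
Number of subnets: 4 = 2^2
New prefix = 22 - 2 = 20
Supernet: 98.122.160.0/20


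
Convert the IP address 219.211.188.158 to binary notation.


219 = 11011011
211 = 11010011
188 = 10111100
158 = 10011110
Binary: 11011011.11010011.10111100.10011110


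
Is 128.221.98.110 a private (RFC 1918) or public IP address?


RFC 1918 private ranges:
  10.0.0.0/8 (10.0.0.0 - 10.255.255.255)
  172.16.0.0/12 (172.16.0.0 - 172.31.255.255)
  192.168.0.0/16 (192.168.0.0 - 192.168.255.255)
Public (not in any RFC 1918 range)


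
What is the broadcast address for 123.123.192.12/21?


Network: 123.123.192.0/21
Host bits = 11
Set all host bits to 1:
Broadcast: 123.123.199.255


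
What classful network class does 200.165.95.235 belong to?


First octet: 200
Binary: 11001000
110xxxxx -> Class C (192-223)
Class C, default mask 255.255.255.0 (/24)


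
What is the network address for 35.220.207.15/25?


IP:   00100011.11011100.11001111.00001111
Mask: 11111111.11111111.11111111.10000000
AND operation:
Net:  00100011.11011100.11001111.00000000
Network: 35.220.207.0/25


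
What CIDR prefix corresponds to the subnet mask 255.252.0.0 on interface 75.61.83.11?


Binary: 11111111.11111100.00000000.00000000
Count leading 1s
Prefix: /14


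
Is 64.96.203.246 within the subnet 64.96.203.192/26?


Subnet network: 64.96.203.192
Test IP AND mask: 64.96.203.192
Yes, 64.96.203.246 is in 64.96.203.192/26


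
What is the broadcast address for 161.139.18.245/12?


Network: 161.128.0.0/12
Host bits = 20
Set all host bits to 1:
Broadcast: 161.143.255.255


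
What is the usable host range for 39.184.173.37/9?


Network: 39.128.0.0
Broadcast: 39.255.255.255
First usable = network + 1
Last usable = broadcast - 1
Range: 39.128.0.1 to 39.255.255.254


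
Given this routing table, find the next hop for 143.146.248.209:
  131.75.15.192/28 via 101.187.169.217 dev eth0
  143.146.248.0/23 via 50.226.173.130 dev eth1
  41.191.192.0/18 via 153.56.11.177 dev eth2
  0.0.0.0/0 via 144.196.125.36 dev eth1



Longest prefix match for 143.146.248.209:
  /28 131.75.15.192: no
  /23 143.146.248.0: MATCH
  /18 41.191.192.0: no
  /0 0.0.0.0: MATCH
Selected: next-hop 50.226.173.130 via eth1 (matched /23)


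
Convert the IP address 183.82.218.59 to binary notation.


183 = 10110111
82 = 01010010
218 = 11011010
59 = 00111011
Binary: 10110111.01010010.11011010.00111011


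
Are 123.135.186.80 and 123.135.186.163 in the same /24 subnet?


Mask: 255.255.255.0
123.135.186.80 AND mask = 123.135.186.0
123.135.186.163 AND mask = 123.135.186.0
Yes, same subnet (123.135.186.0)


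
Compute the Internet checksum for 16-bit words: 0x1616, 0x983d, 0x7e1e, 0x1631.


Sum all words (with carry folding):
+ 0x1616 = 0x1616
+ 0x983d = 0xae53
+ 0x7e1e = 0x2c72
+ 0x1631 = 0x42a3
One's complement: ~0x42a3
Checksum = 0xbd5c


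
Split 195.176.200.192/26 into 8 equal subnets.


New prefix = 26 + 3 = 29
Each subnet has 8 addresses
  195.176.200.192/29
  195.176.200.200/29
  195.176.200.208/29
  195.176.200.216/29
  195.176.200.224/29
  195.176.200.232/29
  195.176.200.240/29
  195.176.200.248/29
Subnets: 195.176.200.192/29, 195.176.200.200/29, 195.176.200.208/29, 195.176.200.216/29, 195.176.200.224/29, 195.176.200.232/29, 195.176.200.240/29, 195.176.200.248/29


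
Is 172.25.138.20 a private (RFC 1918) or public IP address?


RFC 1918 private ranges:
  10.0.0.0/8 (10.0.0.0 - 10.255.255.255)
  172.16.0.0/12 (172.16.0.0 - 172.31.255.255)
  192.168.0.0/16 (192.168.0.0 - 192.168.255.255)
Private (in 172.16.0.0/12)


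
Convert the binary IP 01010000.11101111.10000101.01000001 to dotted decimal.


01010000 = 80
11101111 = 239
10000101 = 133
01000001 = 65
IP: 80.239.133.65


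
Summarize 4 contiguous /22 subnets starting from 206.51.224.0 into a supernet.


Original prefix: /22
Number of subnets: 4 = 2^2
New prefix = 22 - 2 = 20
Supernet: 206.51.224.0/20


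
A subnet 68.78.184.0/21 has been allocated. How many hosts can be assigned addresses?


Host bits = 32 - 21 = 11
Total addresses = 2^11 = 2048
Usable = total - 2 (network and broadcast)
Usable hosts: 2046


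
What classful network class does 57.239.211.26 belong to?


First octet: 57
Binary: 00111001
0xxxxxxx -> Class A (1-126)
Class A, default mask 255.0.0.0 (/8)


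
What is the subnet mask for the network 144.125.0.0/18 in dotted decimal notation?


/18 means 18 network bits, 14 host bits
Binary: 11111111111111111100000000000000
Mask: 255.255.192.0


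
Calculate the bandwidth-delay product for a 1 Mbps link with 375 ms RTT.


BDP = bandwidth * RTT
= 1 Mbps * 375 ms
= 1 * 1e6 * 375 / 1000 bits
= 375000 bits
= 46875 bytes
= 45.7764 KB
BDP = 375000 bits (46875 bytes)


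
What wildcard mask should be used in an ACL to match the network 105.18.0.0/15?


Subnet mask: 255.254.0.0
Wildcard = 255.255.255.255 - subnet mask
255 - 255 = 0
255 - 254 = 1
255 - 0 = 255
255 - 0 = 255
Wildcard: 0.1.255.255


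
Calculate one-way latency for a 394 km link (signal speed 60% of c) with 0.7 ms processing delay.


Speed = 0.6 * 3e5 km/s = 180000 km/s
Propagation delay = 394 / 180000 = 0.0022 s = 2.1889 ms
Processing delay = 0.7 ms
Total one-way latency = 2.8889 ms


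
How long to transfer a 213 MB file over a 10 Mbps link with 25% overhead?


Effective throughput = 10 * (1 - 25/100) = 7.5 Mbps
File size in Mb = 213 * 8 = 1704 Mb
Time = 1704 / 7.5
Time = 227.2 seconds


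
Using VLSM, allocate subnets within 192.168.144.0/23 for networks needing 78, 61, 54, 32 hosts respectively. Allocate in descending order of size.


78 hosts -> /25 (126 usable): 192.168.144.0/25
61 hosts -> /26 (62 usable): 192.168.144.128/26
54 hosts -> /26 (62 usable): 192.168.144.192/26
32 hosts -> /26 (62 usable): 192.168.145.0/26
Allocation: 192.168.144.0/25 (78 hosts, 126 usable); 192.168.144.128/26 (61 hosts, 62 usable); 192.168.144.192/26 (54 hosts, 62 usable); 192.168.145.0/26 (32 hosts, 62 usable)


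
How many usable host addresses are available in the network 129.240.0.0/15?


Host bits = 32 - 15 = 17
Total addresses = 2^17 = 131072
Usable = total - 2 (network and broadcast)
Usable hosts: 131070


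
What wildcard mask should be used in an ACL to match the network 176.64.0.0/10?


Subnet mask: 255.192.0.0
Wildcard = 255.255.255.255 - subnet mask
255 - 255 = 0
255 - 192 = 63
255 - 0 = 255
255 - 0 = 255
Wildcard: 0.63.255.255


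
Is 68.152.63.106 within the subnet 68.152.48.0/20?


Subnet network: 68.152.48.0
Test IP AND mask: 68.152.48.0
Yes, 68.152.63.106 is in 68.152.48.0/20


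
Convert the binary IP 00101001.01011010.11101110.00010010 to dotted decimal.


00101001 = 41
01011010 = 90
11101110 = 238
00010010 = 18
IP: 41.90.238.18


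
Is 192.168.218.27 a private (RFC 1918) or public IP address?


RFC 1918 private ranges:
  10.0.0.0/8 (10.0.0.0 - 10.255.255.255)
  172.16.0.0/12 (172.16.0.0 - 172.31.255.255)
  192.168.0.0/16 (192.168.0.0 - 192.168.255.255)
Private (in 192.168.0.0/16)


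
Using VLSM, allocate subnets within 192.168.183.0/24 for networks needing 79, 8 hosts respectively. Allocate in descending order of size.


79 hosts -> /25 (126 usable): 192.168.183.0/25
8 hosts -> /28 (14 usable): 192.168.183.128/28
Allocation: 192.168.183.0/25 (79 hosts, 126 usable); 192.168.183.128/28 (8 hosts, 14 usable)


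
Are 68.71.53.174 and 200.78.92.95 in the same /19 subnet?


Mask: 255.255.224.0
68.71.53.174 AND mask = 68.71.32.0
200.78.92.95 AND mask = 200.78.64.0
No, different subnets (68.71.32.0 vs 200.78.64.0)


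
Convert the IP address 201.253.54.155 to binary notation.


201 = 11001001
253 = 11111101
54 = 00110110
155 = 10011011
Binary: 11001001.11111101.00110110.10011011


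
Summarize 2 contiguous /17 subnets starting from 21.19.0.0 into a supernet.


Original prefix: /17
Number of subnets: 2 = 2^1
New prefix = 17 - 1 = 16
Supernet: 21.19.0.0/16


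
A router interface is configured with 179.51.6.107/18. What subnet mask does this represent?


/18 means 18 network bits, 14 host bits
Binary: 11111111111111111100000000000000
Mask: 255.255.192.0


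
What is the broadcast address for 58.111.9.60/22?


Network: 58.111.8.0/22
Host bits = 10
Set all host bits to 1:
Broadcast: 58.111.11.255


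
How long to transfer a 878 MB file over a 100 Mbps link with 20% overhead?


Effective throughput = 100 * (1 - 20/100) = 80 Mbps
File size in Mb = 878 * 8 = 7024 Mb
Time = 7024 / 80
Time = 87.8 seconds


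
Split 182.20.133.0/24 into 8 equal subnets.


New prefix = 24 + 3 = 27
Each subnet has 32 addresses
  182.20.133.0/27
  182.20.133.32/27
  182.20.133.64/27
  182.20.133.96/27
  182.20.133.128/27
  182.20.133.160/27
  182.20.133.192/27
  182.20.133.224/27
Subnets: 182.20.133.0/27, 182.20.133.32/27, 182.20.133.64/27, 182.20.133.96/27, 182.20.133.128/27, 182.20.133.160/27, 182.20.133.192/27, 182.20.133.224/27


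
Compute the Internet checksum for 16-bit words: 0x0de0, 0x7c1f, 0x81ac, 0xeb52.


Sum all words (with carry folding):
+ 0x0de0 = 0x0de0
+ 0x7c1f = 0x89ff
+ 0x81ac = 0x0bac
+ 0xeb52 = 0xf6fe
One's complement: ~0xf6fe
Checksum = 0x0901


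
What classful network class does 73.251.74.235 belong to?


First octet: 73
Binary: 01001001
0xxxxxxx -> Class A (1-126)
Class A, default mask 255.0.0.0 (/8)


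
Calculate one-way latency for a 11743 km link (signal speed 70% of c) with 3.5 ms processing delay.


Speed = 0.7 * 3e5 km/s = 210000 km/s
Propagation delay = 11743 / 210000 = 0.0559 s = 55.919 ms
Processing delay = 3.5 ms
Total one-way latency = 59.419 ms


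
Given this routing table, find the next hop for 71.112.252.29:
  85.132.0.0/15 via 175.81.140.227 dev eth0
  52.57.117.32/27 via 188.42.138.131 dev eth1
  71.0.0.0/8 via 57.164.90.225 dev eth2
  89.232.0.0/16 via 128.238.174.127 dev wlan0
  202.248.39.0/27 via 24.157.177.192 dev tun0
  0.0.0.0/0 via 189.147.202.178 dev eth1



Longest prefix match for 71.112.252.29:
  /15 85.132.0.0: no
  /27 52.57.117.32: no
  /8 71.0.0.0: MATCH
  /16 89.232.0.0: no
  /27 202.248.39.0: no
  /0 0.0.0.0: MATCH
Selected: next-hop 57.164.90.225 via eth2 (matched /8)


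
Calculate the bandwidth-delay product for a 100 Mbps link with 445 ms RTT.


BDP = bandwidth * RTT
= 100 Mbps * 445 ms
= 100 * 1e6 * 445 / 1000 bits
= 44500000 bits
= 5562500 bytes
= 5432.1289 KB
BDP = 44500000 bits (5562500 bytes)


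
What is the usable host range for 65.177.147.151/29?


Network: 65.177.147.144
Broadcast: 65.177.147.151
First usable = network + 1
Last usable = broadcast - 1
Range: 65.177.147.145 to 65.177.147.150


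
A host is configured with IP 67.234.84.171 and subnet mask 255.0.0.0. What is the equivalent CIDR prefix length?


Binary: 11111111.00000000.00000000.00000000
Count leading 1s
Prefix: /8


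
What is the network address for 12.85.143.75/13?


IP:   00001100.01010101.10001111.01001011
Mask: 11111111.11111000.00000000.00000000
AND operation:
Net:  00001100.01010000.00000000.00000000
Network: 12.80.0.0/13


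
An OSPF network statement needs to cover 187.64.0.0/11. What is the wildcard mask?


Subnet mask: 255.224.0.0
Wildcard = 255.255.255.255 - subnet mask
255 - 255 = 0
255 - 224 = 31
255 - 0 = 255
255 - 0 = 255
Wildcard: 0.31.255.255


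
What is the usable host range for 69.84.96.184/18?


Network: 69.84.64.0
Broadcast: 69.84.127.255
First usable = network + 1
Last usable = broadcast - 1
Range: 69.84.64.1 to 69.84.127.254


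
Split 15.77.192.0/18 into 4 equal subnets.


New prefix = 18 + 2 = 20
Each subnet has 4096 addresses
  15.77.192.0/20
  15.77.208.0/20
  15.77.224.0/20
  15.77.240.0/20
Subnets: 15.77.192.0/20, 15.77.208.0/20, 15.77.224.0/20, 15.77.240.0/20


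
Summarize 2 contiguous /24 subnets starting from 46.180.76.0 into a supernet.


Original prefix: /24
Number of subnets: 2 = 2^1
New prefix = 24 - 1 = 23
Supernet: 46.180.76.0/23


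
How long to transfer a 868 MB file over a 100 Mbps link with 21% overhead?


Effective throughput = 100 * (1 - 21/100) = 79 Mbps
File size in Mb = 868 * 8 = 6944 Mb
Time = 6944 / 79
Time = 87.8987 seconds


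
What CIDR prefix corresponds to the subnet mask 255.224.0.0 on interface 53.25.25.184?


Binary: 11111111.11100000.00000000.00000000
Count leading 1s
Prefix: /11


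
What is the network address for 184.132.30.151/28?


IP:   10111000.10000100.00011110.10010111
Mask: 11111111.11111111.11111111.11110000
AND operation:
Net:  10111000.10000100.00011110.10010000
Network: 184.132.30.144/28


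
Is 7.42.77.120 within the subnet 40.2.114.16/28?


Subnet network: 40.2.114.16
Test IP AND mask: 7.42.77.112
No, 7.42.77.120 is not in 40.2.114.16/28


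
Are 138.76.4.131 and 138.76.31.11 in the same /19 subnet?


Mask: 255.255.224.0
138.76.4.131 AND mask = 138.76.0.0
138.76.31.11 AND mask = 138.76.0.0
Yes, same subnet (138.76.0.0)


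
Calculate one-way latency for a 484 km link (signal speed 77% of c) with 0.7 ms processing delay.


Speed = 0.77 * 3e5 km/s = 231000 km/s
Propagation delay = 484 / 231000 = 0.0021 s = 2.0952 ms
Processing delay = 0.7 ms
Total one-way latency = 2.7952 ms


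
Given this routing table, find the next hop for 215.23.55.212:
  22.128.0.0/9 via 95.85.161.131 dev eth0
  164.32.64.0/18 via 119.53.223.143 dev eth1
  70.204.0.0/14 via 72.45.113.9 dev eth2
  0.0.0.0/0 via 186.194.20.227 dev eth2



Longest prefix match for 215.23.55.212:
  /9 22.128.0.0: no
  /18 164.32.64.0: no
  /14 70.204.0.0: no
  /0 0.0.0.0: MATCH
Selected: next-hop 186.194.20.227 via eth2 (matched /0)


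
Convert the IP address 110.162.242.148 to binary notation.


110 = 01101110
162 = 10100010
242 = 11110010
148 = 10010100
Binary: 01101110.10100010.11110010.10010100


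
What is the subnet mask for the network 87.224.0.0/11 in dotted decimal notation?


/11 means 11 network bits, 21 host bits
Binary: 11111111111000000000000000000000
Mask: 255.224.0.0


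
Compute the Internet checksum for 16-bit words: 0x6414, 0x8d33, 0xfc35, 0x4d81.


Sum all words (with carry folding):
+ 0x6414 = 0x6414
+ 0x8d33 = 0xf147
+ 0xfc35 = 0xed7d
+ 0x4d81 = 0x3aff
One's complement: ~0x3aff
Checksum = 0xc500


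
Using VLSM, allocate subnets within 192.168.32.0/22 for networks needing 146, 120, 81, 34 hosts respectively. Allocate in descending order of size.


146 hosts -> /24 (254 usable): 192.168.32.0/24
120 hosts -> /25 (126 usable): 192.168.33.0/25
81 hosts -> /25 (126 usable): 192.168.33.128/25
34 hosts -> /26 (62 usable): 192.168.34.0/26
Allocation: 192.168.32.0/24 (146 hosts, 254 usable); 192.168.33.0/25 (120 hosts, 126 usable); 192.168.33.128/25 (81 hosts, 126 usable); 192.168.34.0/26 (34 hosts, 62 usable)


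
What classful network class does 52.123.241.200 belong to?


First octet: 52
Binary: 00110100
0xxxxxxx -> Class A (1-126)
Class A, default mask 255.0.0.0 (/8)


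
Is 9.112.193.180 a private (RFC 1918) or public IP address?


RFC 1918 private ranges:
  10.0.0.0/8 (10.0.0.0 - 10.255.255.255)
  172.16.0.0/12 (172.16.0.0 - 172.31.255.255)
  192.168.0.0/16 (192.168.0.0 - 192.168.255.255)
Public (not in any RFC 1918 range)


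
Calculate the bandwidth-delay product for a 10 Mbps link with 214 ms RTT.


BDP = bandwidth * RTT
= 10 Mbps * 214 ms
= 10 * 1e6 * 214 / 1000 bits
= 2140000 bits
= 267500 bytes
= 261.2305 KB
BDP = 2140000 bits (267500 bytes)


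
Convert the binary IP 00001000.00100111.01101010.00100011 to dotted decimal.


00001000 = 8
00100111 = 39
01101010 = 106
00100011 = 35
IP: 8.39.106.35


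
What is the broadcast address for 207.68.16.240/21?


Network: 207.68.16.0/21
Host bits = 11
Set all host bits to 1:
Broadcast: 207.68.23.255


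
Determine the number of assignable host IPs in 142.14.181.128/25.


Host bits = 32 - 25 = 7
Total addresses = 2^7 = 128
Usable = total - 2 (network and broadcast)
Usable hosts: 126


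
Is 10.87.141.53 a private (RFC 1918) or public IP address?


RFC 1918 private ranges:
  10.0.0.0/8 (10.0.0.0 - 10.255.255.255)
  172.16.0.0/12 (172.16.0.0 - 172.31.255.255)
  192.168.0.0/16 (192.168.0.0 - 192.168.255.255)
Private (in 10.0.0.0/8)


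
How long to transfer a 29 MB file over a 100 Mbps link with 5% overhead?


Effective throughput = 100 * (1 - 5/100) = 95 Mbps
File size in Mb = 29 * 8 = 232 Mb
Time = 232 / 95
Time = 2.4421 seconds


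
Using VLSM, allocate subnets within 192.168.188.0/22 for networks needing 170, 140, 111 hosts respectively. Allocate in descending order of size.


170 hosts -> /24 (254 usable): 192.168.188.0/24
140 hosts -> /24 (254 usable): 192.168.189.0/24
111 hosts -> /25 (126 usable): 192.168.190.0/25
Allocation: 192.168.188.0/24 (170 hosts, 254 usable); 192.168.189.0/24 (140 hosts, 254 usable); 192.168.190.0/25 (111 hosts, 126 usable)


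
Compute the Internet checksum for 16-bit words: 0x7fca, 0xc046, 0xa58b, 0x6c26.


Sum all words (with carry folding):
+ 0x7fca = 0x7fca
+ 0xc046 = 0x4011
+ 0xa58b = 0xe59c
+ 0x6c26 = 0x51c3
One's complement: ~0x51c3
Checksum = 0xae3c


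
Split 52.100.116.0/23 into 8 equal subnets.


New prefix = 23 + 3 = 26
Each subnet has 64 addresses
  52.100.116.0/26
  52.100.116.64/26
  52.100.116.128/26
  52.100.116.192/26
  52.100.117.0/26
  52.100.117.64/26
  52.100.117.128/26
  52.100.117.192/26
Subnets: 52.100.116.0/26, 52.100.116.64/26, 52.100.116.128/26, 52.100.116.192/26, 52.100.117.0/26, 52.100.117.64/26, 52.100.117.128/26, 52.100.117.192/26


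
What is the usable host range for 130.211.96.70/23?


Network: 130.211.96.0
Broadcast: 130.211.97.255
First usable = network + 1
Last usable = broadcast - 1
Range: 130.211.96.1 to 130.211.97.254


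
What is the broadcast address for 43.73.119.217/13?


Network: 43.72.0.0/13
Host bits = 19
Set all host bits to 1:
Broadcast: 43.79.255.255


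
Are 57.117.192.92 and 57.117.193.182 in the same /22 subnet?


Mask: 255.255.252.0
57.117.192.92 AND mask = 57.117.192.0
57.117.193.182 AND mask = 57.117.192.0
Yes, same subnet (57.117.192.0)


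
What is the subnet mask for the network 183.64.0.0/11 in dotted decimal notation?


/11 means 11 network bits, 21 host bits
Binary: 11111111111000000000000000000000
Mask: 255.224.0.0


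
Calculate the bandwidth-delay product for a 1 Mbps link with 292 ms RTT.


BDP = bandwidth * RTT
= 1 Mbps * 292 ms
= 1 * 1e6 * 292 / 1000 bits
= 292000 bits
= 36500 bytes
= 35.6445 KB
BDP = 292000 bits (36500 bytes)


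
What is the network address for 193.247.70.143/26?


IP:   11000001.11110111.01000110.10001111
Mask: 11111111.11111111.11111111.11000000
AND operation:
Net:  11000001.11110111.01000110.10000000
Network: 193.247.70.128/26


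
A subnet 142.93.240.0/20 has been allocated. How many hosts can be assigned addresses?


Host bits = 32 - 20 = 12
Total addresses = 2^12 = 4096
Usable = total - 2 (network and broadcast)
Usable hosts: 4094


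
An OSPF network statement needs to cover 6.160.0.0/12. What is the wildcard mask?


Subnet mask: 255.240.0.0
Wildcard = 255.255.255.255 - subnet mask
255 - 255 = 0
255 - 240 = 15
255 - 0 = 255
255 - 0 = 255
Wildcard: 0.15.255.255


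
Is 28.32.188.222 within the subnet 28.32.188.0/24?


Subnet network: 28.32.188.0
Test IP AND mask: 28.32.188.0
Yes, 28.32.188.222 is in 28.32.188.0/24


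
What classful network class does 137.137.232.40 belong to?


First octet: 137
Binary: 10001001
10xxxxxx -> Class B (128-191)
Class B, default mask 255.255.0.0 (/16)


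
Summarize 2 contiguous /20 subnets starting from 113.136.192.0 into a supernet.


Original prefix: /20
Number of subnets: 2 = 2^1
New prefix = 20 - 1 = 19
Supernet: 113.136.192.0/19


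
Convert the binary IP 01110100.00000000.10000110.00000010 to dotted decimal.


01110100 = 116
00000000 = 0
10000110 = 134
00000010 = 2
IP: 116.0.134.2


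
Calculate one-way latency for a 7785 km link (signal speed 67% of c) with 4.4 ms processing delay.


Speed = 0.67 * 3e5 km/s = 201000 km/s
Propagation delay = 7785 / 201000 = 0.0387 s = 38.7313 ms
Processing delay = 4.4 ms
Total one-way latency = 43.1313 ms


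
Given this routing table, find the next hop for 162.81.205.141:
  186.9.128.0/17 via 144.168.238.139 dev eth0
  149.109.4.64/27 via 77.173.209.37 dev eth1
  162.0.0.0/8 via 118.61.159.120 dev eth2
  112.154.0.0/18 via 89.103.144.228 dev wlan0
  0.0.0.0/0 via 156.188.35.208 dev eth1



Longest prefix match for 162.81.205.141:
  /17 186.9.128.0: no
  /27 149.109.4.64: no
  /8 162.0.0.0: MATCH
  /18 112.154.0.0: no
  /0 0.0.0.0: MATCH
Selected: next-hop 118.61.159.120 via eth2 (matched /8)


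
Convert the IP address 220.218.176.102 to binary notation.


220 = 11011100
218 = 11011010
176 = 10110000
102 = 01100110
Binary: 11011100.11011010.10110000.01100110


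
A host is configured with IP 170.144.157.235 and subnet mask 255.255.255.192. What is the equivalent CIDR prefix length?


Binary: 11111111.11111111.11111111.11000000
Count leading 1s
Prefix: /26


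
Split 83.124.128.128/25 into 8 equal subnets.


New prefix = 25 + 3 = 28
Each subnet has 16 addresses
  83.124.128.128/28
  83.124.128.144/28
  83.124.128.160/28
  83.124.128.176/28
  83.124.128.192/28
  83.124.128.208/28
  83.124.128.224/28
  83.124.128.240/28
Subnets: 83.124.128.128/28, 83.124.128.144/28, 83.124.128.160/28, 83.124.128.176/28, 83.124.128.192/28, 83.124.128.208/28, 83.124.128.224/28, 83.124.128.240/28


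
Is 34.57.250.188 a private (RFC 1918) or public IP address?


RFC 1918 private ranges:
  10.0.0.0/8 (10.0.0.0 - 10.255.255.255)
  172.16.0.0/12 (172.16.0.0 - 172.31.255.255)
  192.168.0.0/16 (192.168.0.0 - 192.168.255.255)
Public (not in any RFC 1918 range)


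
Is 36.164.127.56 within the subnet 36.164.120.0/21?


Subnet network: 36.164.120.0
Test IP AND mask: 36.164.120.0
Yes, 36.164.127.56 is in 36.164.120.0/21


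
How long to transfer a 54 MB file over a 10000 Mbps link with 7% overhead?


Effective throughput = 10000 * (1 - 7/100) = 9300 Mbps
File size in Mb = 54 * 8 = 432 Mb
Time = 432 / 9300
Time = 0.0465 seconds


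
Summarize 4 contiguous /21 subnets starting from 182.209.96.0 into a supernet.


Original prefix: /21
Number of subnets: 4 = 2^2
New prefix = 21 - 2 = 19
Supernet: 182.209.96.0/19


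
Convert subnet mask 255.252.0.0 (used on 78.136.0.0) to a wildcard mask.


Subnet mask: 255.252.0.0
Wildcard = 255.255.255.255 - subnet mask
255 - 255 = 0
255 - 252 = 3
255 - 0 = 255
255 - 0 = 255
Wildcard: 0.3.255.255


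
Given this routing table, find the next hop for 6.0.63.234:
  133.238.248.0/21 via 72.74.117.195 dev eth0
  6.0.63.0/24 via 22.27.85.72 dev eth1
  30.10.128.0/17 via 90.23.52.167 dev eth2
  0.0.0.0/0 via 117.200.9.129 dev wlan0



Longest prefix match for 6.0.63.234:
  /21 133.238.248.0: no
  /24 6.0.63.0: MATCH
  /17 30.10.128.0: no
  /0 0.0.0.0: MATCH
Selected: next-hop 22.27.85.72 via eth1 (matched /24)


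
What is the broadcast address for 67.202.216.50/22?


Network: 67.202.216.0/22
Host bits = 10
Set all host bits to 1:
Broadcast: 67.202.219.255


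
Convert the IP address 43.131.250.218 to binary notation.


43 = 00101011
131 = 10000011
250 = 11111010
218 = 11011010
Binary: 00101011.10000011.11111010.11011010


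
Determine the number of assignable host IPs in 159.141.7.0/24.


Host bits = 32 - 24 = 8
Total addresses = 2^8 = 256
Usable = total - 2 (network and broadcast)
Usable hosts: 254


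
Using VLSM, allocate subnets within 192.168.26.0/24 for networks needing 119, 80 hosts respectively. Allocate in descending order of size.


119 hosts -> /25 (126 usable): 192.168.26.0/25
80 hosts -> /25 (126 usable): 192.168.26.128/25
Allocation: 192.168.26.0/25 (119 hosts, 126 usable); 192.168.26.128/25 (80 hosts, 126 usable)


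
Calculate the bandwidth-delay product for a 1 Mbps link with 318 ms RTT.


BDP = bandwidth * RTT
= 1 Mbps * 318 ms
= 1 * 1e6 * 318 / 1000 bits
= 318000 bits
= 39750 bytes
= 38.8184 KB
BDP = 318000 bits (39750 bytes)


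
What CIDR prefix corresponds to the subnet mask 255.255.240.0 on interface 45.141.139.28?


Binary: 11111111.11111111.11110000.00000000
Count leading 1s
Prefix: /20


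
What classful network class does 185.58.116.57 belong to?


First octet: 185
Binary: 10111001
10xxxxxx -> Class B (128-191)
Class B, default mask 255.255.0.0 (/16)


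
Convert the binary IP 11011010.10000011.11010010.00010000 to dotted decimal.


11011010 = 218
10000011 = 131
11010010 = 210
00010000 = 16
IP: 218.131.210.16


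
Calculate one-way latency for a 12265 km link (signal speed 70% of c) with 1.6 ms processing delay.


Speed = 0.7 * 3e5 km/s = 210000 km/s
Propagation delay = 12265 / 210000 = 0.0584 s = 58.4048 ms
Processing delay = 1.6 ms
Total one-way latency = 60.0048 ms


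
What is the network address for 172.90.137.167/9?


IP:   10101100.01011010.10001001.10100111
Mask: 11111111.10000000.00000000.00000000
AND operation:
Net:  10101100.00000000.00000000.00000000
Network: 172.0.0.0/9


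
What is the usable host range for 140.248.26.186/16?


Network: 140.248.0.0
Broadcast: 140.248.255.255
First usable = network + 1
Last usable = broadcast - 1
Range: 140.248.0.1 to 140.248.255.254


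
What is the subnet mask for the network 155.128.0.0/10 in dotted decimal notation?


/10 means 10 network bits, 22 host bits
Binary: 11111111110000000000000000000000
Mask: 255.192.0.0


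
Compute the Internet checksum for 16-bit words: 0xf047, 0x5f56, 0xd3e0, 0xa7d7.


Sum all words (with carry folding):
+ 0xf047 = 0xf047
+ 0x5f56 = 0x4f9e
+ 0xd3e0 = 0x237f
+ 0xa7d7 = 0xcb56
One's complement: ~0xcb56
Checksum = 0x34a9


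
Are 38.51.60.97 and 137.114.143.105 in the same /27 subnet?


Mask: 255.255.255.224
38.51.60.97 AND mask = 38.51.60.96
137.114.143.105 AND mask = 137.114.143.96
No, different subnets (38.51.60.96 vs 137.114.143.96)


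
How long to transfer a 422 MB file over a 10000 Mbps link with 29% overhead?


Effective throughput = 10000 * (1 - 29/100) = 7100 Mbps
File size in Mb = 422 * 8 = 3376 Mb
Time = 3376 / 7100
Time = 0.4755 seconds


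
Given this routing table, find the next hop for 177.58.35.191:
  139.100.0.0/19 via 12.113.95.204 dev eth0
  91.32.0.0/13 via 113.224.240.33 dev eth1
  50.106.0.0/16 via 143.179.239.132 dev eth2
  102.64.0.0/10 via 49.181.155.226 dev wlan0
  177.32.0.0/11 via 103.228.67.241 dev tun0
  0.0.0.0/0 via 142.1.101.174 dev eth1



Longest prefix match for 177.58.35.191:
  /19 139.100.0.0: no
  /13 91.32.0.0: no
  /16 50.106.0.0: no
  /10 102.64.0.0: no
  /11 177.32.0.0: MATCH
  /0 0.0.0.0: MATCH
Selected: next-hop 103.228.67.241 via tun0 (matched /11)


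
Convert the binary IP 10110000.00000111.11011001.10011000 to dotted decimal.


10110000 = 176
00000111 = 7
11011001 = 217
10011000 = 152
IP: 176.7.217.152


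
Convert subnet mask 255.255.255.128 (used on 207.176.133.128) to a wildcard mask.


Subnet mask: 255.255.255.128
Wildcard = 255.255.255.255 - subnet mask
255 - 255 = 0
255 - 255 = 0
255 - 255 = 0
255 - 128 = 127
Wildcard: 0.0.0.127


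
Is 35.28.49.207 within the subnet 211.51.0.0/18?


Subnet network: 211.51.0.0
Test IP AND mask: 35.28.0.0
No, 35.28.49.207 is not in 211.51.0.0/18


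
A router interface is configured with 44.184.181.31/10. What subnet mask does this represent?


/10 means 10 network bits, 22 host bits
Binary: 11111111110000000000000000000000
Mask: 255.192.0.0


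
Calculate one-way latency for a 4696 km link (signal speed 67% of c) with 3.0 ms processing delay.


Speed = 0.67 * 3e5 km/s = 201000 km/s
Propagation delay = 4696 / 201000 = 0.0234 s = 23.3632 ms
Processing delay = 3.0 ms
Total one-way latency = 26.3632 ms


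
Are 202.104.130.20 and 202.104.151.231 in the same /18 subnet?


Mask: 255.255.192.0
202.104.130.20 AND mask = 202.104.128.0
202.104.151.231 AND mask = 202.104.128.0
Yes, same subnet (202.104.128.0)


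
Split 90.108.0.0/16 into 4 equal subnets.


New prefix = 16 + 2 = 18
Each subnet has 16384 addresses
  90.108.0.0/18
  90.108.64.0/18
  90.108.128.0/18
  90.108.192.0/18
Subnets: 90.108.0.0/18, 90.108.64.0/18, 90.108.128.0/18, 90.108.192.0/18


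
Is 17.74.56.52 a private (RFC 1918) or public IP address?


RFC 1918 private ranges:
  10.0.0.0/8 (10.0.0.0 - 10.255.255.255)
  172.16.0.0/12 (172.16.0.0 - 172.31.255.255)
  192.168.0.0/16 (192.168.0.0 - 192.168.255.255)
Public (not in any RFC 1918 range)


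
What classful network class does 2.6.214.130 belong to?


First octet: 2
Binary: 00000010
0xxxxxxx -> Class A (1-126)
Class A, default mask 255.0.0.0 (/8)


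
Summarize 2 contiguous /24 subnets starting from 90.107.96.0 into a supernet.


Original prefix: /24
Number of subnets: 2 = 2^1
New prefix = 24 - 1 = 23
Supernet: 90.107.96.0/23


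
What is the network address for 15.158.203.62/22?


IP:   00001111.10011110.11001011.00111110
Mask: 11111111.11111111.11111100.00000000
AND operation:
Net:  00001111.10011110.11001000.00000000
Network: 15.158.200.0/22


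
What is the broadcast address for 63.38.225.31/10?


Network: 63.0.0.0/10
Host bits = 22
Set all host bits to 1:
Broadcast: 63.63.255.255


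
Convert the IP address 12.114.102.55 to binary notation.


12 = 00001100
114 = 01110010
102 = 01100110
55 = 00110111
Binary: 00001100.01110010.01100110.00110111


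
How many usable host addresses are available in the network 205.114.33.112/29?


Host bits = 32 - 29 = 3
Total addresses = 2^3 = 8
Usable = total - 2 (network and broadcast)
Usable hosts: 6


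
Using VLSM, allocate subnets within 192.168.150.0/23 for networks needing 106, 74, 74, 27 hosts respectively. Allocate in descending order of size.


106 hosts -> /25 (126 usable): 192.168.150.0/25
74 hosts -> /25 (126 usable): 192.168.150.128/25
74 hosts -> /25 (126 usable): 192.168.151.0/25
27 hosts -> /27 (30 usable): 192.168.151.128/27
Allocation: 192.168.150.0/25 (106 hosts, 126 usable); 192.168.150.128/25 (74 hosts, 126 usable); 192.168.151.0/25 (74 hosts, 126 usable); 192.168.151.128/27 (27 hosts, 30 usable)


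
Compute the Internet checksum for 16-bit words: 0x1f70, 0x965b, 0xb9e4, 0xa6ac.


Sum all words (with carry folding):
+ 0x1f70 = 0x1f70
+ 0x965b = 0xb5cb
+ 0xb9e4 = 0x6fb0
+ 0xa6ac = 0x165d
One's complement: ~0x165d
Checksum = 0xe9a2


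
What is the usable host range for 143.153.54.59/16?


Network: 143.153.0.0
Broadcast: 143.153.255.255
First usable = network + 1
Last usable = broadcast - 1
Range: 143.153.0.1 to 143.153.255.254


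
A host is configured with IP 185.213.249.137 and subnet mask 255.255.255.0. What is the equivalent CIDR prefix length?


Binary: 11111111.11111111.11111111.00000000
Count leading 1s
Prefix: /24


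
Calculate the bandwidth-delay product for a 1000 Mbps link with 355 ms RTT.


BDP = bandwidth * RTT
= 1000 Mbps * 355 ms
= 1000 * 1e6 * 355 / 1000 bits
= 355000000 bits
= 44375000 bytes
= 43334.9609 KB
BDP = 355000000 bits (44375000 bytes)


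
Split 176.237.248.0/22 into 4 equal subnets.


New prefix = 22 + 2 = 24
Each subnet has 256 addresses
  176.237.248.0/24
  176.237.249.0/24
  176.237.250.0/24
  176.237.251.0/24
Subnets: 176.237.248.0/24, 176.237.249.0/24, 176.237.250.0/24, 176.237.251.0/24


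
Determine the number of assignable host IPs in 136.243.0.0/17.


Host bits = 32 - 17 = 15
Total addresses = 2^15 = 32768
Usable = total - 2 (network and broadcast)
Usable hosts: 32766


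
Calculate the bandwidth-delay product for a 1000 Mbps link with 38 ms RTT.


BDP = bandwidth * RTT
= 1000 Mbps * 38 ms
= 1000 * 1e6 * 38 / 1000 bits
= 38000000 bits
= 4750000 bytes
= 4638.6719 KB
BDP = 38000000 bits (4750000 bytes)


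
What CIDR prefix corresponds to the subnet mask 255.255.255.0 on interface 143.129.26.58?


Binary: 11111111.11111111.11111111.00000000
Count leading 1s
Prefix: /24


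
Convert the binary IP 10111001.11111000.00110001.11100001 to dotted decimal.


10111001 = 185
11111000 = 248
00110001 = 49
11100001 = 225
IP: 185.248.49.225


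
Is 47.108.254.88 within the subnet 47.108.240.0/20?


Subnet network: 47.108.240.0
Test IP AND mask: 47.108.240.0
Yes, 47.108.254.88 is in 47.108.240.0/20


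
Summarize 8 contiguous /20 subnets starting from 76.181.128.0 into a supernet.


Original prefix: /20
Number of subnets: 8 = 2^3
New prefix = 20 - 3 = 17
Supernet: 76.181.128.0/17


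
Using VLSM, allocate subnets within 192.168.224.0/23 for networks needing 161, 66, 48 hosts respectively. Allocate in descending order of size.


161 hosts -> /24 (254 usable): 192.168.224.0/24
66 hosts -> /25 (126 usable): 192.168.225.0/25
48 hosts -> /26 (62 usable): 192.168.225.128/26
Allocation: 192.168.224.0/24 (161 hosts, 254 usable); 192.168.225.0/25 (66 hosts, 126 usable); 192.168.225.128/26 (48 hosts, 62 usable)


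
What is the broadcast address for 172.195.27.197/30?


Network: 172.195.27.196/30
Host bits = 2
Set all host bits to 1:
Broadcast: 172.195.27.199


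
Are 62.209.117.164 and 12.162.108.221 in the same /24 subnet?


Mask: 255.255.255.0
62.209.117.164 AND mask = 62.209.117.0
12.162.108.221 AND mask = 12.162.108.0
No, different subnets (62.209.117.0 vs 12.162.108.0)


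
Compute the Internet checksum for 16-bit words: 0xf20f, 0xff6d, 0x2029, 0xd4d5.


Sum all words (with carry folding):
+ 0xf20f = 0xf20f
+ 0xff6d = 0xf17d
+ 0x2029 = 0x11a7
+ 0xd4d5 = 0xe67c
One's complement: ~0xe67c
Checksum = 0x1983


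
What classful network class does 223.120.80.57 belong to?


First octet: 223
Binary: 11011111
110xxxxx -> Class C (192-223)
Class C, default mask 255.255.255.0 (/24)


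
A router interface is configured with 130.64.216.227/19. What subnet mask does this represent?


/19 means 19 network bits, 13 host bits
Binary: 11111111111111111110000000000000
Mask: 255.255.224.0


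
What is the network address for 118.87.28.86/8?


IP:   01110110.01010111.00011100.01010110
Mask: 11111111.00000000.00000000.00000000
AND operation:
Net:  01110110.00000000.00000000.00000000
Network: 118.0.0.0/8


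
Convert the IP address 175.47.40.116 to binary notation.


175 = 10101111
47 = 00101111
40 = 00101000
116 = 01110100
Binary: 10101111.00101111.00101000.01110100


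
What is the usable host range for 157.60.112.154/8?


Network: 157.0.0.0
Broadcast: 157.255.255.255
First usable = network + 1
Last usable = broadcast - 1
Range: 157.0.0.1 to 157.255.255.254


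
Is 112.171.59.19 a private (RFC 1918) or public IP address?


RFC 1918 private ranges:
  10.0.0.0/8 (10.0.0.0 - 10.255.255.255)
  172.16.0.0/12 (172.16.0.0 - 172.31.255.255)
  192.168.0.0/16 (192.168.0.0 - 192.168.255.255)
Public (not in any RFC 1918 range)


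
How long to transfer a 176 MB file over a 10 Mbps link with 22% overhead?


Effective throughput = 10 * (1 - 22/100) = 7.8 Mbps
File size in Mb = 176 * 8 = 1408 Mb
Time = 1408 / 7.8
Time = 180.5128 seconds


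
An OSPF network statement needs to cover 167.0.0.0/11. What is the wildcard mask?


Subnet mask: 255.224.0.0
Wildcard = 255.255.255.255 - subnet mask
255 - 255 = 0
255 - 224 = 31
255 - 0 = 255
255 - 0 = 255
Wildcard: 0.31.255.255


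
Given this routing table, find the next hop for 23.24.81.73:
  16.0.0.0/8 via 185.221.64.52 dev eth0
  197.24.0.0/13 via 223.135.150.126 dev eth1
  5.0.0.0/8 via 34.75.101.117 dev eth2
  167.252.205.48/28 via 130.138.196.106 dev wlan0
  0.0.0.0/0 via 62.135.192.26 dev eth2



Longest prefix match for 23.24.81.73:
  /8 16.0.0.0: no
  /13 197.24.0.0: no
  /8 5.0.0.0: no
  /28 167.252.205.48: no
  /0 0.0.0.0: MATCH
Selected: next-hop 62.135.192.26 via eth2 (matched /0)


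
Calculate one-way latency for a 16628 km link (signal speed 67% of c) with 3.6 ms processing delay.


Speed = 0.67 * 3e5 km/s = 201000 km/s
Propagation delay = 16628 / 201000 = 0.0827 s = 82.7264 ms
Processing delay = 3.6 ms
Total one-way latency = 86.3264 ms
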